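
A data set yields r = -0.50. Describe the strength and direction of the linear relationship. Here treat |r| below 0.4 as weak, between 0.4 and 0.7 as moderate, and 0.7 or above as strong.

r = -0.50 < 0 so the relationship is negative.
|r| = 0.50, which falls in the moderate range.

moderate negative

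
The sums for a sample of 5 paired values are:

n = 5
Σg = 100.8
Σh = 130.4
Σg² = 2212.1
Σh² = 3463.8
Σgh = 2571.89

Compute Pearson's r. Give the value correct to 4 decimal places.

-0.5352

r = (nΣgh − ΣgΣh) / √[(nΣg² − (Σg)²)(nΣh² − (Σh)²)]
Numerator: 5×2571.89 − 100.8×130.4 = -284.87
Denominator: √[(11060.5 − 10160.64)(17319 − 17004.16)] = √[899.86 × 314.84] = 532.2705
r = -284.87 / 532.2705 ≈ -0.5352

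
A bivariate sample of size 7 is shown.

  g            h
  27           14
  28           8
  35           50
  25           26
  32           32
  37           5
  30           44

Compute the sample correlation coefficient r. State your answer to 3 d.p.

n = 7, Σg = 214, Σh = 179, Σg² = 6656, Σh² = 6421, Σgh = 5531
nΣgh − ΣgΣh = 38717 − 38306 = 411
nΣg² − (Σg)² = 46592 − 45796 = 796; nΣh² − (Σh)² = 44947 − 32041 = 12906
r = 411 / √(796 × 12906) = 411 / 3205.1796 ≈ 0.128

0.128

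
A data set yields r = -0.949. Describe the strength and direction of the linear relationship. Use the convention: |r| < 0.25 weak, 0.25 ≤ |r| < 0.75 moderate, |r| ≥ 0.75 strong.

strong negative

r = -0.949 < 0 so the relationship is negative.
|r| = 0.949, which falls in the strong range.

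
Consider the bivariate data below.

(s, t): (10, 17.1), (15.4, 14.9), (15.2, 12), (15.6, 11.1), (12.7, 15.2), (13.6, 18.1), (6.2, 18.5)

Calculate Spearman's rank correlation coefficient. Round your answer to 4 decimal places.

Rank s: 2, 6, 5, 7, 3, 4, 1
Rank t: 5, 3, 2, 1, 4, 6, 7
d = rank(s) − rank(t): -3, 3, 3, 6, -1, -2, -6; Σd² = 104
ρ = 1 − 6Σd² / [n(n²−1)] = 1 − 6×104 / (7×48) = 1 − 624/336 ≈ -0.8571

-0.8571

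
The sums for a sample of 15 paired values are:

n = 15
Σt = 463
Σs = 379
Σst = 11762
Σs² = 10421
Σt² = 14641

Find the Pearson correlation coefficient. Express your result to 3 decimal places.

r = (nΣst − ΣsΣt) / √[(nΣs² − (Σs)²)(nΣt² − (Σt)²)]
Numerator: 15×11762 − 379×463 = 953
Denominator: √[(156315 − 143641)(219615 − 214369)] = √[12674 × 5246] = 8154.0054
r = 953 / 8154.0054 ≈ 0.117

0.117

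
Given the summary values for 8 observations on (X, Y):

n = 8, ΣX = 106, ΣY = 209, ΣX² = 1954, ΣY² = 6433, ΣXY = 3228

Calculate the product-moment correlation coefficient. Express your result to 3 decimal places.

r = (nΣXY − ΣXΣY) / √[(nΣX² − (ΣX)²)(nΣY² − (ΣY)²)]
Numerator: 8×3228 − 106×209 = 3670
Denominator: √[(15632 − 11236)(51464 − 43681)] = √[4396 × 7783] = 5849.2793
r = 3670 / 5849.2793 ≈ 0.627

0.627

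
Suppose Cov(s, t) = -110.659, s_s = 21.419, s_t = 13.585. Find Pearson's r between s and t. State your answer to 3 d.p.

r = Cov(s,t) / (s_s · s_t) = -110.659 / (21.419 × 13.585)
  = -110.659 / 290.9771 ≈ -0.380

-0.380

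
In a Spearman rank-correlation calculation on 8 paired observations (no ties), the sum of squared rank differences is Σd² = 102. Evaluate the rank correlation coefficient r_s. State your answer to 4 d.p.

ρ = 1 − 6Σd² / [n(n²−1)] = 1 − 6×102 / (8×63)
  = 1 − 612/504 = 1 − 1.21429 ≈ -0.2143

-0.2143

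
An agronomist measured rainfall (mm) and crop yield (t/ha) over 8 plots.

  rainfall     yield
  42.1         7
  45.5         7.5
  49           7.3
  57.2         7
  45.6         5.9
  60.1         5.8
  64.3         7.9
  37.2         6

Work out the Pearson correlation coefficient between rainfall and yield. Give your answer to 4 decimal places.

n = 8, Σx = 401, Σy = 54.4, Σx² = 20725.2, Σy² = 374.4, Σxy = 2742.84
nΣxy − ΣxΣy = 21942.72 − 21814.4 = 128.32
nΣx² − (Σx)² = 165801.6 − 160801 = 5000.6; nΣy² − (Σy)² = 2995.2 − 2959.36 = 35.84
r = 128.32 / √(5000.6 × 35.84) = 128.32 / 423.3456 ≈ 0.3031

0.3031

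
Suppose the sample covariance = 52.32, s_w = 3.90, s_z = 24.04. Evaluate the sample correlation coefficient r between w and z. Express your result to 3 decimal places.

r = Cov(w,z) / (s_w · s_z) = 52.32 / (3.90 × 24.04)
  = 52.32 / 93.7560 ≈ 0.558

0.558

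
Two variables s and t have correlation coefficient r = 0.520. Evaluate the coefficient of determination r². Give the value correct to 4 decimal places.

0.2704

r² = (0.520)² = 0.2704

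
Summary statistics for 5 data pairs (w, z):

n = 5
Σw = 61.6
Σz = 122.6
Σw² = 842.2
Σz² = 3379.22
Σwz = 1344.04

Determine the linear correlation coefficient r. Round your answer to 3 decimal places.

r = (nΣwz − ΣwΣz) / √[(nΣw² − (Σw)²)(nΣz² − (Σz)²)]
Numerator: 5×1344.04 − 61.6×122.6 = -831.96
Denominator: √[(4211 − 3794.56)(16896.1 − 15030.76)] = √[416.44 × 1865.34] = 881.3638
r = -831.96 / 881.3638 ≈ -0.944

-0.944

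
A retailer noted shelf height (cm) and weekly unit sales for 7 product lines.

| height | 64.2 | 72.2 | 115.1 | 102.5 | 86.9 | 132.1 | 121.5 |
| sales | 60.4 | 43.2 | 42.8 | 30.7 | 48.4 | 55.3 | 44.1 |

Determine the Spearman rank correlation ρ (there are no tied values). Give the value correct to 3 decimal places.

-0.143

Rank height: 1, 2, 5, 4, 3, 7, 6
Rank sales: 7, 3, 2, 1, 5, 6, 4
d = rank(height) − rank(sales): -6, -1, 3, 3, -2, 1, 2; Σd² = 64
ρ = 1 − 6Σd² / [n(n²−1)] = 1 − 6×64 / (7×48) = 1 − 384/336 ≈ -0.143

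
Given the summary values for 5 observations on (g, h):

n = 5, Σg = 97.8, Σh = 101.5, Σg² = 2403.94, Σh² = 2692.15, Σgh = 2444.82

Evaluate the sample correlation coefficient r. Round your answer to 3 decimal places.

0.825

r = (nΣgh − ΣgΣh) / √[(nΣg² − (Σg)²)(nΣh² − (Σh)²)]
Numerator: 5×2444.82 − 97.8×101.5 = 2297.4
Denominator: √[(12019.7 − 9564.84)(13460.75 − 10302.25)] = √[2454.86 × 3158.5] = 2784.5422
r = 2297.4 / 2784.5422 ≈ 0.825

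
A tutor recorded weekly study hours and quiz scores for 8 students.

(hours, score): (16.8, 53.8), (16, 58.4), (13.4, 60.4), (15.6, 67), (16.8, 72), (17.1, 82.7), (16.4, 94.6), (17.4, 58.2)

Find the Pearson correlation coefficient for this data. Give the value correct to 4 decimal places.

n = 8, Σx = 129.5, Σy = 547.1, Σx² = 2107.53, Σy² = 38801.85, Σxy = 8880.69
nΣxy − ΣxΣy = 71045.52 − 70849.45 = 196.07
nΣx² − (Σx)² = 16860.24 − 16770.25 = 89.99; nΣy² − (Σy)² = 310414.8 − 299318.41 = 11096.39
r = 196.07 / √(89.99 × 11096.39) = 196.07 / 999.2818 ≈ 0.1962

0.1962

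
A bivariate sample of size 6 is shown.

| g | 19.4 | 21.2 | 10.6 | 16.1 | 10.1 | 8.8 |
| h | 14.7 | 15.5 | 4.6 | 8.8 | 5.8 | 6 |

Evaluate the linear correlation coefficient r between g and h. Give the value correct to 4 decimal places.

0.9568

n = 6, Σg = 86.2, Σh = 55.4, Σg² = 1376.82, Σh² = 624.58, Σgh = 915.6
nΣgh − ΣgΣh = 5493.6 − 4775.48 = 718.12
nΣg² − (Σg)² = 8260.92 − 7430.44 = 830.48; nΣh² − (Σh)² = 3747.48 − 3069.16 = 678.32
r = 718.12 / √(830.48 × 678.32) = 718.12 / 750.5539 ≈ 0.9568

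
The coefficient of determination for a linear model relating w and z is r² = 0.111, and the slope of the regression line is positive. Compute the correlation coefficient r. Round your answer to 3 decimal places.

0.333

|r| = √0.111 = 0.333
The association is positive, so r = 0.333.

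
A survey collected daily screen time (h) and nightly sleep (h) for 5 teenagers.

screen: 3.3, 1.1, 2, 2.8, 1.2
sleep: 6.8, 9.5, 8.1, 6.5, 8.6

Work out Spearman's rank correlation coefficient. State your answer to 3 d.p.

-0.900

Rank screen: 5, 1, 3, 4, 2
Rank sleep: 2, 5, 3, 1, 4
d = rank(screen) − rank(sleep): 3, -4, 0, 3, -2; Σd² = 38
ρ = 1 − 6Σd² / [n(n²−1)] = 1 − 6×38 / (5×24) = 1 − 228/120 ≈ -0.900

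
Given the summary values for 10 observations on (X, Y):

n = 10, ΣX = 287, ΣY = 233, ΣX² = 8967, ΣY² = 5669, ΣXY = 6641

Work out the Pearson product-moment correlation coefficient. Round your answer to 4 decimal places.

r = (nΣXY − ΣXΣY) / √[(nΣX² − (ΣX)²)(nΣY² − (ΣY)²)]
Numerator: 10×6641 − 287×233 = -461
Denominator: √[(89670 − 82369)(56690 − 54289)] = √[7301 × 2401] = 4186.8486
r = -461 / 4186.8486 ≈ -0.1101

-0.1101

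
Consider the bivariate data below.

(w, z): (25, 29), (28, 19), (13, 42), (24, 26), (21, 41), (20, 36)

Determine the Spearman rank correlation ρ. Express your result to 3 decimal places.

Rank w: 5, 6, 1, 4, 3, 2
Rank z: 3, 1, 6, 2, 5, 4
d = rank(w) − rank(z): 2, 5, -5, 2, -2, -2; Σd² = 66
ρ = 1 − 6Σd² / [n(n²−1)] = 1 − 6×66 / (6×35) = 1 − 396/210 ≈ -0.886

-0.886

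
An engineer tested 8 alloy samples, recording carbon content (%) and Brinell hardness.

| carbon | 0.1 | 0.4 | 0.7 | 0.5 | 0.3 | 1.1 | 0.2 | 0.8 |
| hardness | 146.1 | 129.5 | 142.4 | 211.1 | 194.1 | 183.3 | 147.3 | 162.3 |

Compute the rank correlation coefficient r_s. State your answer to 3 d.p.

0.214

Rank carbon: 1, 4, 6, 5, 3, 8, 2, 7
Rank hardness: 3, 1, 2, 8, 7, 6, 4, 5
d = rank(carbon) − rank(hardness): -2, 3, 4, -3, -4, 2, -2, 2; Σd² = 66
ρ = 1 − 6Σd² / [n(n²−1)] = 1 − 6×66 / (8×63) = 1 − 396/504 ≈ 0.214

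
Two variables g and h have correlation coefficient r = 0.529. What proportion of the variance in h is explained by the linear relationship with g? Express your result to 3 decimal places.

0.280

r² = (0.529)² = 0.280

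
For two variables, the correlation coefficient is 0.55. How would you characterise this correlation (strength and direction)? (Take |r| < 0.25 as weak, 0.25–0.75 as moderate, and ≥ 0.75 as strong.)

moderate positive

r = 0.55 > 0 so the relationship is positive.
|r| = 0.55, which falls in the moderate range.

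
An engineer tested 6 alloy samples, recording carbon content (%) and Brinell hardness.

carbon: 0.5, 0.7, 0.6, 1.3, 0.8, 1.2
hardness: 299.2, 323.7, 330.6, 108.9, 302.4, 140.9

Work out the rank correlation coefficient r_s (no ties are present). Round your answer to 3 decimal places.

Rank carbon: 1, 3, 2, 6, 4, 5
Rank hardness: 3, 5, 6, 1, 4, 2
d = rank(carbon) − rank(hardness): -2, -2, -4, 5, 0, 3; Σd² = 58
ρ = 1 − 6Σd² / [n(n²−1)] = 1 − 6×58 / (6×35) = 1 − 348/210 ≈ -0.657

-0.657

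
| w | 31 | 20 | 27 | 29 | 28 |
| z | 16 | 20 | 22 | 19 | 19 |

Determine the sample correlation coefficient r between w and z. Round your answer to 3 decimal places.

n = 5, Σw = 135, Σz = 96, Σw² = 3715, Σz² = 1862, Σwz = 2573
nΣwz − ΣwΣz = 12865 − 12960 = -95
nΣw² − (Σw)² = 18575 − 18225 = 350; nΣz² − (Σz)² = 9310 − 9216 = 94
r = -95 / √(350 × 94) = -95 / 181.3836 ≈ -0.524

-0.524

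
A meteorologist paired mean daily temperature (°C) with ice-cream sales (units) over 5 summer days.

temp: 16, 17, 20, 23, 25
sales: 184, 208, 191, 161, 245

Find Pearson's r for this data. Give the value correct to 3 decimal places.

0.313

n = 5, Σx = 101, Σy = 989, Σx² = 2099, Σy² = 199547, Σxy = 20128
nΣxy − ΣxΣy = 100640 − 99889 = 751
nΣx² − (Σx)² = 10495 − 10201 = 294; nΣy² − (Σy)² = 997735 − 978121 = 19614
r = 751 / √(294 × 19614) = 751 / 2401.3571 ≈ 0.313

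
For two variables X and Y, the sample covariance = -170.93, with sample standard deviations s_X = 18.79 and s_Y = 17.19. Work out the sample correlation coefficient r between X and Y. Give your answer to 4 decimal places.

-0.5292

r = Cov(X,Y) / (s_X · s_Y) = -170.93 / (18.79 × 17.19)
  = -170.93 / 323.0001 ≈ -0.5292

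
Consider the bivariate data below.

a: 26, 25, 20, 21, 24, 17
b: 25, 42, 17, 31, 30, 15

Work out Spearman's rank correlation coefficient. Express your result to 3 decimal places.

Rank a: 6, 5, 2, 3, 4, 1
Rank b: 3, 6, 2, 5, 4, 1
d = rank(a) − rank(b): 3, -1, 0, -2, 0, 0; Σd² = 14
ρ = 1 − 6Σd² / [n(n²−1)] = 1 − 6×14 / (6×35) = 1 − 84/210 ≈ 0.600

0.600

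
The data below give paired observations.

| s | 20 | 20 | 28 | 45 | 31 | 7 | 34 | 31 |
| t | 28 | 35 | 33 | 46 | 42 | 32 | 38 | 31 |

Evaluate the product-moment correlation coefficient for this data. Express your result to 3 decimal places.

n = 8, Σs = 216, Σt = 285, Σs² = 6736, Σt² = 10407, Σst = 8033
nΣst − ΣsΣt = 64264 − 61560 = 2704
nΣs² − (Σs)² = 53888 − 46656 = 7232; nΣt² − (Σt)² = 83256 − 81225 = 2031
r = 2704 / √(7232 × 2031) = 2704 / 3832.5177 ≈ 0.706

0.706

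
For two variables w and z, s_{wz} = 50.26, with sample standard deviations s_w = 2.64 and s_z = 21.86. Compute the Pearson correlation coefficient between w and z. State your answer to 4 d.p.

r = Cov(w,z) / (s_w · s_z) = 50.26 / (2.64 × 21.86)
  = 50.26 / 57.7104 ≈ 0.8709

0.8709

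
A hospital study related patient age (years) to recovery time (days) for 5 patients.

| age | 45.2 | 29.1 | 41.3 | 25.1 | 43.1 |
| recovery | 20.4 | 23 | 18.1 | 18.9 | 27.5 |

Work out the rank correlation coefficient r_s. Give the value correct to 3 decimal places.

Rank age: 5, 2, 3, 1, 4
Rank recovery: 3, 4, 1, 2, 5
d = rank(age) − rank(recovery): 2, -2, 2, -1, -1; Σd² = 14
ρ = 1 − 6Σd² / [n(n²−1)] = 1 − 6×14 / (5×24) = 1 − 84/120 ≈ 0.300

0.300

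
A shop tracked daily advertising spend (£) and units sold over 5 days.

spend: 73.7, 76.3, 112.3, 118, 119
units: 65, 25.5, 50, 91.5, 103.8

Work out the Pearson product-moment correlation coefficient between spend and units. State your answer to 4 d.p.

n = 5, Σx = 499.3, Σy = 335.8, Σx² = 51949.67, Σy² = 26521.94, Σxy = 35500.35
nΣxy − ΣxΣy = 177501.75 − 167664.94 = 9836.81
nΣx² − (Σx)² = 259748.35 − 249300.49 = 10447.86; nΣy² − (Σy)² = 132609.7 − 112761.64 = 19848.06
r = 9836.81 / √(10447.86 × 19848.06) = 9836.81 / 14400.3386 ≈ 0.6831

0.6831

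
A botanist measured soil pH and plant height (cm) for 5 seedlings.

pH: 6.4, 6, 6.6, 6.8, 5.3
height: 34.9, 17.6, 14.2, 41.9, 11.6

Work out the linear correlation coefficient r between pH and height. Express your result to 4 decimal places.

0.6686

n = 5, Σx = 31.1, Σy = 120.2, Σx² = 194.85, Σy² = 3619.58, Σxy = 769.08
nΣxy − ΣxΣy = 3845.4 − 3738.22 = 107.18
nΣx² − (Σx)² = 974.25 − 967.21 = 7.04; nΣy² − (Σy)² = 18097.9 − 14448.04 = 3649.86
r = 107.18 / √(7.04 × 3649.86) = 107.18 / 160.2966 ≈ 0.6686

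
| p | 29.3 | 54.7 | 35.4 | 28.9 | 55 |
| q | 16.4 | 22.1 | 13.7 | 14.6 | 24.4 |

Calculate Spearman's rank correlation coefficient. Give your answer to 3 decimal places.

Rank p: 2, 4, 3, 1, 5
Rank q: 3, 4, 1, 2, 5
d = rank(p) − rank(q): -1, 0, 2, -1, 0; Σd² = 6
ρ = 1 − 6Σd² / [n(n²−1)] = 1 − 6×6 / (5×24) = 1 − 36/120 ≈ 0.700

0.700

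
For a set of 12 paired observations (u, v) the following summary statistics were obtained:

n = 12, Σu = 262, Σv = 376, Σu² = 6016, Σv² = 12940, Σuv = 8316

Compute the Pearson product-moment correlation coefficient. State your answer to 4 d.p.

r = (nΣuv − ΣuΣv) / √[(nΣu² − (Σu)²)(nΣv² − (Σv)²)]
Numerator: 12×8316 − 262×376 = 1280
Denominator: √[(72192 − 68644)(155280 − 141376)] = √[3548 × 13904] = 7023.6310
r = 1280 / 7023.6310 ≈ 0.1822

0.1822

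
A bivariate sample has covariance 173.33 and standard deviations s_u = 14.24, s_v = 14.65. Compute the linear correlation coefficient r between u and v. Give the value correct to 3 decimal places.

0.831

r = Cov(u,v) / (s_u · s_v) = 173.33 / (14.24 × 14.65)
  = 173.33 / 208.6160 ≈ 0.831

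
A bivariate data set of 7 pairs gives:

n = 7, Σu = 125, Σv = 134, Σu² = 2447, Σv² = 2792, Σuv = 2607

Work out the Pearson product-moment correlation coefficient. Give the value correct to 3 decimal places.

r = (nΣuv − ΣuΣv) / √[(nΣu² − (Σu)²)(nΣv² − (Σv)²)]
Numerator: 7×2607 − 125×134 = 1499
Denominator: √[(17129 − 15625)(19544 − 17956)] = √[1504 × 1588] = 1545.4294
r = 1499 / 1545.4294 ≈ 0.970

0.970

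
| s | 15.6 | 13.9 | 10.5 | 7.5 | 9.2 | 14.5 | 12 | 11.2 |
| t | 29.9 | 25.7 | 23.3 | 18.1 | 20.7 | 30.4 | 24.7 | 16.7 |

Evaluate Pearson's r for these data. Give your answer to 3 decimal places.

0.847

n = 8, Σs = 94.4, Σt = 189.5, Σs² = 1167.4, Σt² = 4666.63, Σst = 2318.75
nΣst − ΣsΣt = 18550 − 17888.8 = 661.2
nΣs² − (Σs)² = 9339.2 − 8911.36 = 427.84; nΣt² − (Σt)² = 37333.04 − 35910.25 = 1422.79
r = 661.2 / √(427.84 × 1422.79) = 661.2 / 780.2092 ≈ 0.847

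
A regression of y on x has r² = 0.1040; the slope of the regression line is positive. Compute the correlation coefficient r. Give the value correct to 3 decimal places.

0.322

|r| = √0.1040 = 0.322
The association is positive, so r = 0.322.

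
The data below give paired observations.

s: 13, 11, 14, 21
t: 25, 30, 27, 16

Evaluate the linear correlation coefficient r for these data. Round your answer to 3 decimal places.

n = 4, Σs = 59, Σt = 98, Σs² = 927, Σt² = 2510, Σst = 1369
nΣst − ΣsΣt = 5476 − 5782 = -306
nΣs² − (Σs)² = 3708 − 3481 = 227; nΣt² − (Σt)² = 10040 − 9604 = 436
r = -306 / √(227 × 436) = -306 / 314.5982 ≈ -0.973

-0.973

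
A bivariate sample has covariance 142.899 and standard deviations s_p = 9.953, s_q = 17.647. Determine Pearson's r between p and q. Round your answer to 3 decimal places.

0.814

r = Cov(p,q) / (s_p · s_q) = 142.899 / (9.953 × 17.647)
  = 142.899 / 175.6406 ≈ 0.814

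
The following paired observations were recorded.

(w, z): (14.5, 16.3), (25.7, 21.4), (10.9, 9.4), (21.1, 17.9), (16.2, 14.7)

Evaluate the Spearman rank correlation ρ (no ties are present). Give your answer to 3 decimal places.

0.900

Rank w: 2, 5, 1, 4, 3
Rank z: 3, 5, 1, 4, 2
d = rank(w) − rank(z): -1, 0, 0, 0, 1; Σd² = 2
ρ = 1 − 6Σd² / [n(n²−1)] = 1 − 6×2 / (5×24) = 1 − 12/120 ≈ 0.900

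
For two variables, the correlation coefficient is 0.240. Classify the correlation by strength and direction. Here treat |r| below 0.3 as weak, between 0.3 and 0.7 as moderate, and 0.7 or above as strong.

weak positive

r = 0.240 > 0 so the relationship is positive.
|r| = 0.240, which falls in the weak range.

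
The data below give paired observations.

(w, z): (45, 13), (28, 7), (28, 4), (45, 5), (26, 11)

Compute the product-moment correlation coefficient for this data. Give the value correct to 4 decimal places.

0.1861

n = 5, Σw = 172, Σz = 40, Σw² = 6294, Σz² = 380, Σwz = 1404
nΣwz − ΣwΣz = 7020 − 6880 = 140
nΣw² − (Σw)² = 31470 − 29584 = 1886; nΣz² − (Σz)² = 1900 − 1600 = 300
r = 140 / √(1886 × 300) = 140 / 752.1968 ≈ 0.1861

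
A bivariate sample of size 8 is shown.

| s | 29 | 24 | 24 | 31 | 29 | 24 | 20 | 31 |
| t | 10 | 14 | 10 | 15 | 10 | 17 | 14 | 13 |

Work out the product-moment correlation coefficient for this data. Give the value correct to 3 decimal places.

-0.234

n = 8, Σs = 212, Σt = 103, Σs² = 5732, Σt² = 1375, Σst = 2712
nΣst − ΣsΣt = 21696 − 21836 = -140
nΣs² − (Σs)² = 45856 − 44944 = 912; nΣt² − (Σt)² = 11000 − 10609 = 391
r = -140 / √(912 × 391) = -140 / 597.1532 ≈ -0.234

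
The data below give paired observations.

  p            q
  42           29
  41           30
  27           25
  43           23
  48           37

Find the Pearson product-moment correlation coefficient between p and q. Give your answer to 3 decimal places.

n = 5, Σp = 201, Σq = 144, Σp² = 8327, Σq² = 4264, Σpq = 5888
nΣpq − ΣpΣq = 29440 − 28944 = 496
nΣp² − (Σp)² = 41635 − 40401 = 1234; nΣq² − (Σq)² = 21320 − 20736 = 584
r = 496 / √(1234 × 584) = 496 / 848.9146 ≈ 0.584

0.584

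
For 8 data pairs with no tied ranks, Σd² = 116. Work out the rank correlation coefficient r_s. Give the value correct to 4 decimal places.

ρ = 1 − 6Σd² / [n(n²−1)] = 1 − 6×116 / (8×63)
  = 1 − 696/504 = 1 − 1.38095 ≈ -0.3810

-0.3810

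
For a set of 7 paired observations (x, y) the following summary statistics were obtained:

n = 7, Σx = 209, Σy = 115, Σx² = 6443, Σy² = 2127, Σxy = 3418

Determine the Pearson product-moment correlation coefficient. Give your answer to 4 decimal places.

-0.0709

r = (nΣxy − ΣxΣy) / √[(nΣx² − (Σx)²)(nΣy² − (Σy)²)]
Numerator: 7×3418 − 209×115 = -109
Denominator: √[(45101 − 43681)(14889 − 13225)] = √[1420 × 1664] = 1537.1662
r = -109 / 1537.1662 ≈ -0.0709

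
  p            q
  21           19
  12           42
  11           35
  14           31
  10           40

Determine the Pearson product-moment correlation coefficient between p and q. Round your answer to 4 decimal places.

n = 5, Σp = 68, Σq = 167, Σp² = 1002, Σq² = 5911, Σpq = 2122
nΣpq − ΣpΣq = 10610 − 11356 = -746
nΣp² − (Σp)² = 5010 − 4624 = 386; nΣq² − (Σq)² = 29555 − 27889 = 1666
r = -746 / √(386 × 1666) = -746 / 801.9202 ≈ -0.9303

-0.9303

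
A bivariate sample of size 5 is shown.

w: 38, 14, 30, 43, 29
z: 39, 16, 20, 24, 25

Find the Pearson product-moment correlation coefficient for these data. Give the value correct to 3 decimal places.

n = 5, Σw = 154, Σz = 124, Σw² = 5230, Σz² = 3378, Σwz = 4063
nΣwz − ΣwΣz = 20315 − 19096 = 1219
nΣw² − (Σw)² = 26150 − 23716 = 2434; nΣz² − (Σz)² = 16890 − 15376 = 1514
r = 1219 / √(2434 × 1514) = 1219 / 1919.6552 ≈ 0.635

0.635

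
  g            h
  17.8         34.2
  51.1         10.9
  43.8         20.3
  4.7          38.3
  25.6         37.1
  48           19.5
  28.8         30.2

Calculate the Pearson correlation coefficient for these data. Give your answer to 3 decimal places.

n = 7, Σg = 219.8, Σh = 190.5, Σg² = 8657.38, Σh² = 5836.13, Σgh = 4990.42
nΣgh − ΣgΣh = 34932.94 − 41871.9 = -6938.96
nΣg² − (Σg)² = 60601.66 − 48312.04 = 12289.62; nΣh² − (Σh)² = 40852.91 − 36290.25 = 4562.66
r = -6938.96 / √(12289.62 × 4562.66) = -6938.96 / 7488.2146 ≈ -0.927

-0.927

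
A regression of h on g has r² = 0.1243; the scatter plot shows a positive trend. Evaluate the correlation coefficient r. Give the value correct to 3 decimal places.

|r| = √0.1243 = 0.353
The association is positive, so r = 0.353.

0.353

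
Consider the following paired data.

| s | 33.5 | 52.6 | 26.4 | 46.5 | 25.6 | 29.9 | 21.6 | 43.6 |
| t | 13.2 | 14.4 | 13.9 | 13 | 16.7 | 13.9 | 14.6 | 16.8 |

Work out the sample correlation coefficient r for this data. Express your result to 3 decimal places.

-0.097

n = 8, Σs = 279.7, Σt = 116.5, Σs² = 10665.11, Σt² = 1711.31, Σst = 4062.07
nΣst − ΣsΣt = 32496.56 − 32585.05 = -88.49
nΣs² − (Σs)² = 85320.88 − 78232.09 = 7088.79; nΣt² − (Σt)² = 13690.48 − 13572.25 = 118.23
r = -88.49 / √(7088.79 × 118.23) = -88.49 / 915.4822 ≈ -0.097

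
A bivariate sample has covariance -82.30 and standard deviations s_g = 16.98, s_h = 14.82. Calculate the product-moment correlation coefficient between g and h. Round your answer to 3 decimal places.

-0.327

r = Cov(g,h) / (s_g · s_h) = -82.30 / (16.98 × 14.82)
  = -82.30 / 251.6436 ≈ -0.327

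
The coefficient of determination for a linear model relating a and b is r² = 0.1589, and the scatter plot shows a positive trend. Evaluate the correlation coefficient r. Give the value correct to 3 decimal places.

0.399

|r| = √0.1589 = 0.399
The association is positive, so r = 0.399.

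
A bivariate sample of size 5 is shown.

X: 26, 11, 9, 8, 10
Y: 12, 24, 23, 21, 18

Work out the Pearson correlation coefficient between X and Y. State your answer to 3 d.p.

-0.856

n = 5, ΣX = 64, ΣY = 98, ΣX² = 1042, ΣY² = 2014, ΣXY = 1131
nΣXY − ΣXΣY = 5655 − 6272 = -617
nΣX² − (ΣX)² = 5210 − 4096 = 1114; nΣY² − (ΣY)² = 10070 − 9604 = 466
r = -617 / √(1114 × 466) = -617 / 720.5026 ≈ -0.856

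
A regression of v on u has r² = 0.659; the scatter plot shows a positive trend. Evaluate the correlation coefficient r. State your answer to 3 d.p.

|r| = √0.659 = 0.812
The association is positive, so r = 0.812.

0.812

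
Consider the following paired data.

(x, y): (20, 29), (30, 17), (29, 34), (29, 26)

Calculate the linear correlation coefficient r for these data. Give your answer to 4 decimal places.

n = 4, Σx = 108, Σy = 106, Σx² = 2982, Σy² = 2962, Σxy = 2830
nΣxy − ΣxΣy = 11320 − 11448 = -128
nΣx² − (Σx)² = 11928 − 11664 = 264; nΣy² − (Σy)² = 11848 − 11236 = 612
r = -128 / √(264 × 612) = -128 / 401.9552 ≈ -0.3184

-0.3184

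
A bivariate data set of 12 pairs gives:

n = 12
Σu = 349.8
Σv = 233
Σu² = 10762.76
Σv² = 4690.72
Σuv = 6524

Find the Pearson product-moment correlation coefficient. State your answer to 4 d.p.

-0.8724

r = (nΣuv − ΣuΣv) / √[(nΣu² − (Σu)²)(nΣv² − (Σv)²)]
Numerator: 12×6524 − 349.8×233 = -3215.4
Denominator: √[(129153.12 − 122360.04)(56288.64 − 54289)] = √[6793.08 × 1999.64] = 3685.6091
r = -3215.4 / 3685.6091 ≈ -0.8724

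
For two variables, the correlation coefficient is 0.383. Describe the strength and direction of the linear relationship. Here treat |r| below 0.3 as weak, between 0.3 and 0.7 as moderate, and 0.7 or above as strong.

r = 0.383 > 0 so the relationship is positive.
|r| = 0.383, which falls in the moderate range.

moderate positive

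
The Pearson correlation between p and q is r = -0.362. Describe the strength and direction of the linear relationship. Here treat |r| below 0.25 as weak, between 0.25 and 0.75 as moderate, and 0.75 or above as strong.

moderate negative

r = -0.362 < 0 so the relationship is negative.
|r| = 0.362, which falls in the moderate range.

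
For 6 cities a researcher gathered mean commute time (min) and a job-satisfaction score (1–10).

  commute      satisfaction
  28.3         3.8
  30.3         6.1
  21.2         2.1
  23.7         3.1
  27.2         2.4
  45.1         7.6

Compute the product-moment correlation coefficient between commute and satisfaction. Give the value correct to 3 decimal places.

n = 6, Σx = 175.8, Σy = 25.1, Σx² = 5503.96, Σy² = 129.19, Σxy = 818.4
nΣxy − ΣxΣy = 4910.4 − 4412.58 = 497.82
nΣx² − (Σx)² = 33023.76 − 30905.64 = 2118.12; nΣy² − (Σy)² = 775.14 − 630.01 = 145.13
r = 497.82 / √(2118.12 × 145.13) = 497.82 / 554.4391 ≈ 0.898

0.898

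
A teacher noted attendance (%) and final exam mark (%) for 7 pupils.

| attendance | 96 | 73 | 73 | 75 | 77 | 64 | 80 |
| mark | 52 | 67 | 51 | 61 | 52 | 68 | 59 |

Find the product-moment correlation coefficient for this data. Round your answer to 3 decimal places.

n = 7, Σx = 538, Σy = 410, Σx² = 41924, Σy² = 24324, Σxy = 31257
nΣxy − ΣxΣy = 218799 − 220580 = -1781
nΣx² − (Σx)² = 293468 − 289444 = 4024; nΣy² − (Σy)² = 170268 − 168100 = 2168
r = -1781 / √(4024 × 2168) = -1781 / 2953.6472 ≈ -0.603

-0.603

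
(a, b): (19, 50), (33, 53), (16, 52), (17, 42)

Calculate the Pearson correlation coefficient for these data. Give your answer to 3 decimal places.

0.495

n = 4, Σa = 85, Σb = 197, Σa² = 1995, Σb² = 9777, Σab = 4245
nΣab − ΣaΣb = 16980 − 16745 = 235
nΣa² − (Σa)² = 7980 − 7225 = 755; nΣb² − (Σb)² = 39108 − 38809 = 299
r = 235 / √(755 × 299) = 235 / 475.1263 ≈ 0.495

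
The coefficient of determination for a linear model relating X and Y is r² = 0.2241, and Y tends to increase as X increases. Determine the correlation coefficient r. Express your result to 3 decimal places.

|r| = √0.2241 = 0.473
The association is positive, so r = 0.473.

0.473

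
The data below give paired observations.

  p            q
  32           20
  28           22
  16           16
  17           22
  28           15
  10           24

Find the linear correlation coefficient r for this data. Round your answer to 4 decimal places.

-0.3337

n = 6, Σp = 131, Σq = 119, Σp² = 3237, Σq² = 2425, Σpq = 2546
nΣpq − ΣpΣq = 15276 − 15589 = -313
nΣp² − (Σp)² = 19422 − 17161 = 2261; nΣq² − (Σq)² = 14550 − 14161 = 389
r = -313 / √(2261 × 389) = -313 / 937.8321 ≈ -0.3337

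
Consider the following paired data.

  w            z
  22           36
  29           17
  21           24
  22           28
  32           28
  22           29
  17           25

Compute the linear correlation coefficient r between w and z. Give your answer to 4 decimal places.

n = 7, Σw = 165, Σz = 187, Σw² = 4047, Σz² = 5195, Σwz = 4364
nΣwz − ΣwΣz = 30548 − 30855 = -307
nΣw² − (Σw)² = 28329 − 27225 = 1104; nΣz² − (Σz)² = 36365 − 34969 = 1396
r = -307 / √(1104 × 1396) = -307 / 1241.4443 ≈ -0.2473

-0.2473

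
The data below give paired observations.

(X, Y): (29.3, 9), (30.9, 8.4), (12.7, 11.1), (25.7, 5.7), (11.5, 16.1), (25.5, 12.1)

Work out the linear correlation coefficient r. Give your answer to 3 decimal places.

n = 6, ΣX = 135.6, ΣY = 62.4, ΣX² = 3417.58, ΣY² = 712.88, ΣXY = 1304.42
nΣXY − ΣXΣY = 7826.52 − 8461.44 = -634.92
nΣX² − (ΣX)² = 20505.48 − 18387.36 = 2118.12; nΣY² − (ΣY)² = 4277.28 − 3893.76 = 383.52
r = -634.92 / √(2118.12 × 383.52) = -634.92 / 901.2998 ≈ -0.704

-0.704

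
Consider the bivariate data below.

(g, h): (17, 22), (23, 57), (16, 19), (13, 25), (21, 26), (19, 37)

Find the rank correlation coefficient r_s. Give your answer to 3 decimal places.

Rank g: 3, 6, 2, 1, 5, 4
Rank h: 2, 6, 1, 3, 4, 5
d = rank(g) − rank(h): 1, 0, 1, -2, 1, -1; Σd² = 8
ρ = 1 − 6Σd² / [n(n²−1)] = 1 − 6×8 / (6×35) = 1 − 48/210 ≈ 0.771

0.771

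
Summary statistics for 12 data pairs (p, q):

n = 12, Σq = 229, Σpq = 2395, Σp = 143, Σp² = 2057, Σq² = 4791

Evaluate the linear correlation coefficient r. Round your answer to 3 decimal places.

r = (nΣpq − ΣpΣq) / √[(nΣp² − (Σp)²)(nΣq² − (Σq)²)]
Numerator: 12×2395 − 143×229 = -4007
Denominator: √[(24684 − 20449)(57492 − 52441)] = √[4235 × 5051] = 4625.0389
r = -4007 / 4625.0389 ≈ -0.866

-0.866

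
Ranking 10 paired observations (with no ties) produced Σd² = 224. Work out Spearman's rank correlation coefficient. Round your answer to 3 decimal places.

ρ = 1 − 6Σd² / [n(n²−1)] = 1 − 6×224 / (10×99)
  = 1 − 1344/990 = 1 − 1.3576 ≈ -0.358

-0.358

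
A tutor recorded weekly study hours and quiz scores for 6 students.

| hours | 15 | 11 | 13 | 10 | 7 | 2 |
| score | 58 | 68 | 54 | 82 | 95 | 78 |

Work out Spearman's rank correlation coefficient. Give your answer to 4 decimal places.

-0.7714

Rank hours: 6, 4, 5, 3, 2, 1
Rank score: 2, 3, 1, 5, 6, 4
d = rank(hours) − rank(score): 4, 1, 4, -2, -4, -3; Σd² = 62
ρ = 1 − 6Σd² / [n(n²−1)] = 1 − 6×62 / (6×35) = 1 − 372/210 ≈ -0.7714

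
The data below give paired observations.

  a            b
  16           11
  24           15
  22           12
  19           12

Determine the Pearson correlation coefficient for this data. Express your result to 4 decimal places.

n = 4, Σa = 81, Σb = 50, Σa² = 1677, Σb² = 634, Σab = 1028
nΣab − ΣaΣb = 4112 − 4050 = 62
nΣa² − (Σa)² = 6708 − 6561 = 147; nΣb² − (Σb)² = 2536 − 2500 = 36
r = 62 / √(147 × 36) = 62 / 72.7461 ≈ 0.8523

0.8523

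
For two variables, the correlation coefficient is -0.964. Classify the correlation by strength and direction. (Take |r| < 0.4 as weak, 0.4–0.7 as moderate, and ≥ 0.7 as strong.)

strong negative

r = -0.964 < 0 so the relationship is negative.
|r| = 0.964, which falls in the strong range.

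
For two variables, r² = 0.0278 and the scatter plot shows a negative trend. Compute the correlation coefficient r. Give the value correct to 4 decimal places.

|r| = √0.0278 = 0.1667
The association is negative, so r = −0.1667.

-0.1667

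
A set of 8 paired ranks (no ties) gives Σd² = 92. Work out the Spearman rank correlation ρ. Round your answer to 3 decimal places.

ρ = 1 − 6Σd² / [n(n²−1)] = 1 − 6×92 / (8×63)
  = 1 − 552/504 = 1 − 1.0952 ≈ -0.095

-0.095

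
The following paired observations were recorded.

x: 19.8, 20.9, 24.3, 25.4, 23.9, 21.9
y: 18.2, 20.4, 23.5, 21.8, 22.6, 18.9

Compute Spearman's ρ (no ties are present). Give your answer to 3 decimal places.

0.771

Rank x: 1, 2, 5, 6, 4, 3
Rank y: 1, 3, 6, 4, 5, 2
d = rank(x) − rank(y): 0, -1, -1, 2, -1, 1; Σd² = 8
ρ = 1 − 6Σd² / [n(n²−1)] = 1 − 6×8 / (6×35) = 1 − 48/210 ≈ 0.771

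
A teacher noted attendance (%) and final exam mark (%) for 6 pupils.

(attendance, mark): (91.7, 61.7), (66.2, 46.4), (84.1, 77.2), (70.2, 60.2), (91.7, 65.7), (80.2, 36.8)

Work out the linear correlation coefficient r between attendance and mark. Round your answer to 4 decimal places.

0.4503

n = 6, Σx = 484.1, Σy = 348, Σx² = 39633.11, Σy² = 21214.46, Σxy = 28424.18
nΣxy − ΣxΣy = 170545.08 − 168466.8 = 2078.28
nΣx² − (Σx)² = 237798.66 − 234352.81 = 3445.85; nΣy² − (Σy)² = 127286.76 − 121104 = 6182.76
r = 2078.28 / √(3445.85 × 6182.76) = 2078.28 / 4615.7192 ≈ 0.4503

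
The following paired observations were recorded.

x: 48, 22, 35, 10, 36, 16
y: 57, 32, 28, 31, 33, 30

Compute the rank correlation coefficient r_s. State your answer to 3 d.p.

0.600

Rank x: 6, 3, 4, 1, 5, 2
Rank y: 6, 4, 1, 3, 5, 2
d = rank(x) − rank(y): 0, -1, 3, -2, 0, 0; Σd² = 14
ρ = 1 − 6Σd² / [n(n²−1)] = 1 − 6×14 / (6×35) = 1 − 84/210 ≈ 0.600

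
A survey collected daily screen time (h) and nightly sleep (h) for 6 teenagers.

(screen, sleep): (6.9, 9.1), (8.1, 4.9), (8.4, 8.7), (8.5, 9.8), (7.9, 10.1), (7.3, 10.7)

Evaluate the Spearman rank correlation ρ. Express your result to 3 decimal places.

Rank screen: 1, 4, 5, 6, 3, 2
Rank sleep: 3, 1, 2, 4, 5, 6
d = rank(screen) − rank(sleep): -2, 3, 3, 2, -2, -4; Σd² = 46
ρ = 1 − 6Σd² / [n(n²−1)] = 1 − 6×46 / (6×35) = 1 − 276/210 ≈ -0.314

-0.314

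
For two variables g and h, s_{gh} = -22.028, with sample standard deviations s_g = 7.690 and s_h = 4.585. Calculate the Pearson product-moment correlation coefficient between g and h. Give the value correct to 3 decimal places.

-0.625

r = Cov(g,h) / (s_g · s_h) = -22.028 / (7.690 × 4.585)
  = -22.028 / 35.2587 ≈ -0.625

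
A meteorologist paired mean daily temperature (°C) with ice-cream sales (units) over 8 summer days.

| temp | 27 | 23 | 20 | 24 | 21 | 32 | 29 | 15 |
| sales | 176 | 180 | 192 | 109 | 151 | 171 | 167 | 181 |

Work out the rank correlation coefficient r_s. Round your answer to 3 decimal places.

Rank temp: 6, 4, 2, 5, 3, 8, 7, 1
Rank sales: 5, 6, 8, 1, 2, 4, 3, 7
d = rank(temp) − rank(sales): 1, -2, -6, 4, 1, 4, 4, -6; Σd² = 126
ρ = 1 − 6Σd² / [n(n²−1)] = 1 − 6×126 / (8×63) = 1 − 756/504 ≈ -0.500

-0.500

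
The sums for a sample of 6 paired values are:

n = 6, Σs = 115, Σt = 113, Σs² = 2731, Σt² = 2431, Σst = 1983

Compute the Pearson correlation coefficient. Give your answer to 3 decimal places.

-0.458

r = (nΣst − ΣsΣt) / √[(nΣs² − (Σs)²)(nΣt² − (Σt)²)]
Numerator: 6×1983 − 115×113 = -1097
Denominator: √[(16386 − 13225)(14586 − 12769)] = √[3161 × 1817] = 2396.5678
r = -1097 / 2396.5678 ≈ -0.458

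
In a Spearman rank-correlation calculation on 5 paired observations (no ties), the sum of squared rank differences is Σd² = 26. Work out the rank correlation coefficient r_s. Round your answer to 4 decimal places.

-0.3000

ρ = 1 − 6Σd² / [n(n²−1)] = 1 − 6×26 / (5×24)
  = 1 − 156/120 = 1 − 1.30000 ≈ -0.3000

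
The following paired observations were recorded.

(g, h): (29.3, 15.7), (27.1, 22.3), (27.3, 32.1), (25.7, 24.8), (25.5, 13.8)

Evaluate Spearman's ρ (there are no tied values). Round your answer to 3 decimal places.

0.300

Rank g: 5, 3, 4, 2, 1
Rank h: 2, 3, 5, 4, 1
d = rank(g) − rank(h): 3, 0, -1, -2, 0; Σd² = 14
ρ = 1 − 6Σd² / [n(n²−1)] = 1 − 6×14 / (5×24) = 1 − 84/120 ≈ 0.300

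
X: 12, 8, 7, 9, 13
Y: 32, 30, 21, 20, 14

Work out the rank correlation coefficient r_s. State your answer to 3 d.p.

-0.300

Rank X: 4, 2, 1, 3, 5
Rank Y: 5, 4, 3, 2, 1
d = rank(X) − rank(Y): -1, -2, -2, 1, 4; Σd² = 26
ρ = 1 − 6Σd² / [n(n²−1)] = 1 − 6×26 / (5×24) = 1 − 156/120 ≈ -0.300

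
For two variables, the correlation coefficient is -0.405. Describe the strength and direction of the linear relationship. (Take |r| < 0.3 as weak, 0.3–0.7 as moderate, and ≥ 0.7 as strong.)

r = -0.405 < 0 so the relationship is negative.
|r| = 0.405, which falls in the moderate range.

moderate negative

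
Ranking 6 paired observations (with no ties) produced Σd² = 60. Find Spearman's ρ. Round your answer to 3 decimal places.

ρ = 1 − 6Σd² / [n(n²−1)] = 1 − 6×60 / (6×35)
  = 1 − 360/210 = 1 − 1.7143 ≈ -0.714

-0.714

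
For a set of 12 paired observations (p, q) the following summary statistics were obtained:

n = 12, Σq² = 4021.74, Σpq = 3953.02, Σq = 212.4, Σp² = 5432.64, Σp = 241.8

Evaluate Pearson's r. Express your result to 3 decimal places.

r = (nΣpq − ΣpΣq) / √[(nΣp² − (Σp)²)(nΣq² − (Σq)²)]
Numerator: 12×3953.02 − 241.8×212.4 = -3922.08
Denominator: √[(65191.68 − 58467.24)(48260.88 − 45113.76)] = √[6724.44 × 3147.12] = 4600.2847
r = -3922.08 / 4600.2847 ≈ -0.853

-0.853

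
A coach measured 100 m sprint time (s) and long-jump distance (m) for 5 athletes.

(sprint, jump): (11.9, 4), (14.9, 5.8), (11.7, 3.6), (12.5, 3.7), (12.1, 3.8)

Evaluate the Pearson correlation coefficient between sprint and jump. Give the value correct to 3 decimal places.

0.960

n = 5, Σx = 63.1, Σy = 20.9, Σx² = 803.17, Σy² = 90.73, Σxy = 268.37
nΣxy − ΣxΣy = 1341.85 − 1318.79 = 23.06
nΣx² − (Σx)² = 4015.85 − 3981.61 = 34.24; nΣy² − (Σy)² = 453.65 − 436.81 = 16.84
r = 23.06 / √(34.24 × 16.84) = 23.06 / 24.0125 ≈ 0.960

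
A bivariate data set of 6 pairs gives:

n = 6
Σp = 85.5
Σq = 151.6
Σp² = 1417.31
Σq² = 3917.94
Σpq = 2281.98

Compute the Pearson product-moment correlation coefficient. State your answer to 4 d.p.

r = (nΣpq − ΣpΣq) / √[(nΣp² − (Σp)²)(nΣq² − (Σq)²)]
Numerator: 6×2281.98 − 85.5×151.6 = 730.08
Denominator: √[(8503.86 − 7310.25)(23507.64 − 22982.56)] = √[1193.61 × 525.08] = 791.6696
r = 730.08 / 791.6696 ≈ 0.9222

0.9222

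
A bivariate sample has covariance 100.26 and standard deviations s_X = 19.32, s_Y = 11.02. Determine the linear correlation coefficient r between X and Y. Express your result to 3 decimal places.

0.471

r = Cov(X,Y) / (s_X · s_Y) = 100.26 / (19.32 × 11.02)
  = 100.26 / 212.9064 ≈ 0.471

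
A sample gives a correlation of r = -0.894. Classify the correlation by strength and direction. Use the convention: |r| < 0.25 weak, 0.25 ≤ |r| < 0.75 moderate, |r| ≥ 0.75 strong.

r = -0.894 < 0 so the relationship is negative.
|r| = 0.894, which falls in the strong range.

strong negative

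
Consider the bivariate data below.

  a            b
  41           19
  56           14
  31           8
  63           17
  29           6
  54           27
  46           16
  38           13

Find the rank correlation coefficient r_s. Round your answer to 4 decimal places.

0.6905

Rank a: 4, 7, 2, 8, 1, 6, 5, 3
Rank b: 7, 4, 2, 6, 1, 8, 5, 3
d = rank(a) − rank(b): -3, 3, 0, 2, 0, -2, 0, 0; Σd² = 26
ρ = 1 − 6Σd² / [n(n²−1)] = 1 − 6×26 / (8×63) = 1 − 156/504 ≈ 0.6905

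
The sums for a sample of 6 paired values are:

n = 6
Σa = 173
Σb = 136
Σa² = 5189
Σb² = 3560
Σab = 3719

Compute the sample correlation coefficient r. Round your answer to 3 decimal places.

-0.653

r = (nΣab − ΣaΣb) / √[(nΣa² − (Σa)²)(nΣb² − (Σb)²)]
Numerator: 6×3719 − 173×136 = -1214
Denominator: √[(31134 − 29929)(21360 − 18496)] = √[1205 × 2864] = 1857.7190
r = -1214 / 1857.7190 ≈ -0.653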